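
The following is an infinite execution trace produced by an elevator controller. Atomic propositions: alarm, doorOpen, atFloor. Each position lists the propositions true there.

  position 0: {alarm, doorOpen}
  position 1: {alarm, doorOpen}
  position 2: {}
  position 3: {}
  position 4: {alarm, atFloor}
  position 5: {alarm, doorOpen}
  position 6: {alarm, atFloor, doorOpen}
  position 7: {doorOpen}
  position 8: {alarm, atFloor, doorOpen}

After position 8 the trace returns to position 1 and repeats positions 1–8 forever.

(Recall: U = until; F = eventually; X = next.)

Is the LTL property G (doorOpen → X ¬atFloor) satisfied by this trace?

No

doorOpen → X ¬atFloor must hold at every position from 0 onward. It fails at position 5, so G (doorOpen → X ¬atFloor) is false.
Positions where doorOpen holds: 0, 1, 5, 6, 7, 8.
Check X ¬atFloor at each: 0→ok, 1→ok, 5→fails, 6→ok, 7→fails, 8→ok.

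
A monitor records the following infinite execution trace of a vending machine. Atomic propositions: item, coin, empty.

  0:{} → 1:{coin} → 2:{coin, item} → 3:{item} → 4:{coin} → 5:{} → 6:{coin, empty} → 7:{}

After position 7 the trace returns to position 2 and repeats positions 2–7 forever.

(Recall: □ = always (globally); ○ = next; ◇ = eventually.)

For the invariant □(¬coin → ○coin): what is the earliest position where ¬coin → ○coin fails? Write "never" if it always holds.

never

¬coin → ○coin holds at every position 0..7, and those are all the positions the trace ever visits, so the invariant □(¬coin → ○coin) is never violated.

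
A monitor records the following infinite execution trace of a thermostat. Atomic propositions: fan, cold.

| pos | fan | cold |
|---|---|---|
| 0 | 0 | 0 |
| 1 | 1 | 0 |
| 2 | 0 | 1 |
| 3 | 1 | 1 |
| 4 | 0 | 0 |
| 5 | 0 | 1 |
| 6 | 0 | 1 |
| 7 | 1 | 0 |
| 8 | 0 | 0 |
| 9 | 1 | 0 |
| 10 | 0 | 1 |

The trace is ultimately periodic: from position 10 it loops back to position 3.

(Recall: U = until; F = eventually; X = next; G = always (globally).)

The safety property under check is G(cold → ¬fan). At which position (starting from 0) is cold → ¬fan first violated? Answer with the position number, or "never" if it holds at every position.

3

Check cold → ¬fan at each position in order: 0 ✓, 1 ✓, 2 ✓.
At position 3 the labels are {cold, fan}, so cold → ¬fan is false there. This is the first violation.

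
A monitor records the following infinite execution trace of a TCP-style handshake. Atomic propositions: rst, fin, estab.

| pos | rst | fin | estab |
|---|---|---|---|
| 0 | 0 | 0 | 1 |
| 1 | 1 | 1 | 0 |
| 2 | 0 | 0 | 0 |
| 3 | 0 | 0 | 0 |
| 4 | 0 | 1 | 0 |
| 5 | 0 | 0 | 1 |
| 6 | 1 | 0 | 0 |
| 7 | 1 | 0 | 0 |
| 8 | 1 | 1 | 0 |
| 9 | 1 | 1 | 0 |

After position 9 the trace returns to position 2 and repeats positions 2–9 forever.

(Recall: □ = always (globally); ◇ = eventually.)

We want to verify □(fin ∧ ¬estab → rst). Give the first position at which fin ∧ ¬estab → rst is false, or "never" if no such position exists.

4

Check fin ∧ ¬estab → rst at each position in order: 0 ✓, 1 ✓, 2 ✓, 3 ✓.
At position 4 the labels are {fin}, so fin ∧ ¬estab → rst is false there. This is the first violation.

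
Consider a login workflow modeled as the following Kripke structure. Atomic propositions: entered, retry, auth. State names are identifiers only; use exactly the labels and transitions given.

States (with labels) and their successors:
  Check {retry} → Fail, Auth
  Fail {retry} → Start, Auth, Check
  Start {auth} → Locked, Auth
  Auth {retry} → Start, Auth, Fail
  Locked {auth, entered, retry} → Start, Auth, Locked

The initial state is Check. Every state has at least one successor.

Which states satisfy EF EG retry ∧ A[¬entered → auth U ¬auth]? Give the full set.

{Check, Fail, Auth}

States satisfying EG retry: {Check, Fail, Auth, Locked}.
States satisfying EF EG retry: {Check, Fail, Start, Auth, Locked}.
States satisfying ¬entered → auth: {Start, Locked}.
States satisfying ¬auth: {Check, Fail, Auth}.
States satisfying A[¬entered → auth U ¬auth]: {Check, Fail, Auth}.
States satisfying EF EG retry ∧ A[¬entered → auth U ¬auth]: {Check, Fail, Auth}.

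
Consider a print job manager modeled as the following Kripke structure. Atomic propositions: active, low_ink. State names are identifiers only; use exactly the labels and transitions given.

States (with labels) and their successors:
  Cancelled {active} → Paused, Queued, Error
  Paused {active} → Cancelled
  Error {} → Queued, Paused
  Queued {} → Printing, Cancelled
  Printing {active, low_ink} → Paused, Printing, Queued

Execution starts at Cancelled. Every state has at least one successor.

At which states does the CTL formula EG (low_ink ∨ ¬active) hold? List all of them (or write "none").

{Error, Queued, Printing}

States satisfying low_ink ∨ ¬active: {Error, Queued, Printing}.
States satisfying EG (low_ink ∨ ¬active): {Error, Queued, Printing}.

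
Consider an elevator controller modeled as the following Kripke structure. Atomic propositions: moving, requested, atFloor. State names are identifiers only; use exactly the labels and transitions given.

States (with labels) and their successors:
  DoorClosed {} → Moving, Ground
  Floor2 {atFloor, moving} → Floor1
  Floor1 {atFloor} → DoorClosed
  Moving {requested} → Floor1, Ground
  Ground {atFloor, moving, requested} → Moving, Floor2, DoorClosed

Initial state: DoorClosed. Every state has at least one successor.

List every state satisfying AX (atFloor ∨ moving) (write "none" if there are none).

States satisfying atFloor ∨ moving: {Floor2, Floor1, Ground}.
States satisfying AX (atFloor ∨ moving): {Floor2, Moving}.

{Floor2, Moving}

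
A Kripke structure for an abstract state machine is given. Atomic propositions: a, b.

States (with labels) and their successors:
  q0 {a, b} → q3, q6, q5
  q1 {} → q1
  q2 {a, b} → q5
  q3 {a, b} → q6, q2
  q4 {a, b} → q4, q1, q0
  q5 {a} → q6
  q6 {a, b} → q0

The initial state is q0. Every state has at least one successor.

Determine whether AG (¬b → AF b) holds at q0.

States satisfying ¬b → AF b: {q0, q2, q3, q4, q5, q6}.
States satisfying AG (¬b → AF b): {q0, q2, q3, q5, q6}.
Every state reachable from q0 satisfies ¬b → AF b.
q0 ∈ Sat(AG (¬b → AF b)).

Holds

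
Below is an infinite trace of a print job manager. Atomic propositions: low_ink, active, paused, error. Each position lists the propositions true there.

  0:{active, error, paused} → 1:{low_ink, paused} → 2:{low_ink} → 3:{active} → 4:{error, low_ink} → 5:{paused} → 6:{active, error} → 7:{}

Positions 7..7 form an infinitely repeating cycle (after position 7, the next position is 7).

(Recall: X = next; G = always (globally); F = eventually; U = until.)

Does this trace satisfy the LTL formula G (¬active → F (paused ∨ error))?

¬active → F (paused ∨ error) must hold at every position from 0 onward. It fails at position 7, so G (¬active → F (paused ∨ error)) is false.
Positions where ¬active holds: 1, 2, 4, 5, 7.
Check F (paused ∨ error) at each: 1→ok, 2→ok, 4→ok, 5→ok, 7→fails.

Violated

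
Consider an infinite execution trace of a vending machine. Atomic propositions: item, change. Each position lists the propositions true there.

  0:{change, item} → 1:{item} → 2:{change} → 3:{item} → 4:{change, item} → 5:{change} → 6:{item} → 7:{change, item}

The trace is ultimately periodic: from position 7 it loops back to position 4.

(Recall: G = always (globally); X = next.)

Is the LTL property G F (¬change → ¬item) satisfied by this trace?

F (¬change → ¬item) holds at every position 0..7, and those are all positions ever visited, so G F (¬change → ¬item) holds.

Holds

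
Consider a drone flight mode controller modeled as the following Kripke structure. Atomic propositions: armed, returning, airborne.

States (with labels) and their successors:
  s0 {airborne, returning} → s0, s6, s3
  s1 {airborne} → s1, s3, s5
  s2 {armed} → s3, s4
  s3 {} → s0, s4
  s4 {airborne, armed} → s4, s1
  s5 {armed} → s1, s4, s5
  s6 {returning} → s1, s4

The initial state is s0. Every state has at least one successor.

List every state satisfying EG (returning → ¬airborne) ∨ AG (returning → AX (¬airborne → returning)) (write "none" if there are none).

States satisfying returning → ¬airborne: {s1, s2, s3, s4, s5, s6}.
States satisfying EG (returning → ¬airborne): {s1, s2, s3, s4, s5, s6}.
States satisfying returning → AX (¬airborne → returning): {s1, s2, s3, s4, s5, s6}.
States satisfying AG (returning → AX (¬airborne → returning)): ∅.
States satisfying EG (returning → ¬airborne) ∨ AG (returning → AX (¬airborne → returning)): {s1, s2, s3, s4, s5, s6}.

{s1, s2, s3, s4, s5, s6}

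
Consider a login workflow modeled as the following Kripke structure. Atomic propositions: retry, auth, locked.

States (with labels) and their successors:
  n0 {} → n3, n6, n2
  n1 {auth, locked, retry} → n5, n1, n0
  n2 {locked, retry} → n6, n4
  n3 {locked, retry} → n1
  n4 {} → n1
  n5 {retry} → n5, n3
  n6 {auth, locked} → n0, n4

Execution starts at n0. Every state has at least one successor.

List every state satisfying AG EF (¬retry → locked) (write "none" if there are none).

States satisfying EF (¬retry → locked): {n0, n1, n2, n3, n4, n5, n6}.
States satisfying AG EF (¬retry → locked): {n0, n1, n2, n3, n4, n5, n6}.

{n0, n1, n2, n3, n4, n5, n6}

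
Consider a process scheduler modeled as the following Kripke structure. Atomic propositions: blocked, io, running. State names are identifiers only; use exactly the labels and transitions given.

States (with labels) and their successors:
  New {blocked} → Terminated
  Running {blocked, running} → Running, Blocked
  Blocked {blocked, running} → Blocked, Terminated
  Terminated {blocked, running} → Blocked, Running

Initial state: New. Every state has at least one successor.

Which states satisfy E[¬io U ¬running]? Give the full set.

States satisfying ¬io: {New, Running, Blocked, Terminated}.
States satisfying ¬running: {New}.
States satisfying E[¬io U ¬running]: {New}.

{New}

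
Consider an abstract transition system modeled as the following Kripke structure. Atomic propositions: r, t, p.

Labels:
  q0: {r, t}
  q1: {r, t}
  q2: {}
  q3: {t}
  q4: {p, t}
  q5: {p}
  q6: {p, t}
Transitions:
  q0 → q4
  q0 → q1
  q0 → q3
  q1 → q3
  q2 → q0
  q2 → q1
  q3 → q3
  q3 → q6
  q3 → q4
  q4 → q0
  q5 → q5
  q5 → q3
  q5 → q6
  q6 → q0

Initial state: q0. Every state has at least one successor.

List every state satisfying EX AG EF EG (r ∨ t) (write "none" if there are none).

{q0, q1, q2, q3, q4, q5, q6}

States satisfying AG EF EG (r ∨ t): {q0, q1, q2, q3, q4, q5, q6}.
States satisfying EX AG EF EG (r ∨ t): {q0, q1, q2, q3, q4, q5, q6}.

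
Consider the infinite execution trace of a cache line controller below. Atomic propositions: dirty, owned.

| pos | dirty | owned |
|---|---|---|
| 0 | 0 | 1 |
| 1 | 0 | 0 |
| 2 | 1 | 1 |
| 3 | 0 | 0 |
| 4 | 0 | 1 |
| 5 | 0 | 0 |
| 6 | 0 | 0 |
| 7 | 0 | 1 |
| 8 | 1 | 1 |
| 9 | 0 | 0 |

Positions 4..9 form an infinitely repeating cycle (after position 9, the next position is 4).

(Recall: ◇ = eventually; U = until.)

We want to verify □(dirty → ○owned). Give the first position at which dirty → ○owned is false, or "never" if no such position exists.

Check dirty → ○owned at each position in order: 0 ✓, 1 ✓.
At position 2 the labels are {dirty, owned} and the next position 3 has {}, so dirty → ○owned is false there. This is the first violation.

2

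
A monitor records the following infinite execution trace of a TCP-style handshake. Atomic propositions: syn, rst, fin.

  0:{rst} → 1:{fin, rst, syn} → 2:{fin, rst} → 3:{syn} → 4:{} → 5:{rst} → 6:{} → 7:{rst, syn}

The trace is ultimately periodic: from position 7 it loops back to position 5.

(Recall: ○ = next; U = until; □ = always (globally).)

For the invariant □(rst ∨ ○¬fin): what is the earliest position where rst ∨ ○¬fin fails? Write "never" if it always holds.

never

rst ∨ ○¬fin holds at every position 0..7, and those are all the positions the trace ever visits, so the invariant □(rst ∨ ○¬fin) is never violated.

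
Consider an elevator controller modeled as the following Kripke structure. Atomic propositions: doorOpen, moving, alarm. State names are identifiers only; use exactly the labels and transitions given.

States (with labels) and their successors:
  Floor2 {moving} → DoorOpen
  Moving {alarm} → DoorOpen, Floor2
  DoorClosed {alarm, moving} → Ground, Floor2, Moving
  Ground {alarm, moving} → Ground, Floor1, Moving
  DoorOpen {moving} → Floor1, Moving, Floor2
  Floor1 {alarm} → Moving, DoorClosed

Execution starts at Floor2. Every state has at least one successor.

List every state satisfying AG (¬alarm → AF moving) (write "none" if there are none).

States satisfying ¬alarm → AF moving: {Floor2, Moving, DoorClosed, Ground, DoorOpen, Floor1}.
States satisfying AG (¬alarm → AF moving): {Floor2, Moving, DoorClosed, Ground, DoorOpen, Floor1}.

{Floor2, Moving, DoorClosed, Ground, DoorOpen, Floor1}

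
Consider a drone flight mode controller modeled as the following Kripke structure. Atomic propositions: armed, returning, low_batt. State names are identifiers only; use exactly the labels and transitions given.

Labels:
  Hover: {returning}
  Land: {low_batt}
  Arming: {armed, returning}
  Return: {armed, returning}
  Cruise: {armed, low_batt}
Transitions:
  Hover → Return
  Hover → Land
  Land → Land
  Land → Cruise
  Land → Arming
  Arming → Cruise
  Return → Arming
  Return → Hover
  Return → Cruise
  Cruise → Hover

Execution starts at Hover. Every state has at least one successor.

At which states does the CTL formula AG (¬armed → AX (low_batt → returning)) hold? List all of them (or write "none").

States satisfying ¬armed → AX (low_batt → returning): {Arming, Return, Cruise}.
States satisfying AG (¬armed → AX (low_batt → returning)): ∅.

none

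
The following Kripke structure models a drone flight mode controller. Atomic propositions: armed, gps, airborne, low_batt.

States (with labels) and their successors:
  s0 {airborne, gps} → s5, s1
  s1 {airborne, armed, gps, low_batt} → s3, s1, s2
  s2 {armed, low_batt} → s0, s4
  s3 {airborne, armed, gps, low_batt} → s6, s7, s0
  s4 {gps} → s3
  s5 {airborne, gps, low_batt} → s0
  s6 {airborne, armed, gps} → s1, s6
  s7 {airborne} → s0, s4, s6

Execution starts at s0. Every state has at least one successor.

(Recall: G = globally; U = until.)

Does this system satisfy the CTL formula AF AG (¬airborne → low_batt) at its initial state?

Violated

States satisfying AG (¬airborne → low_batt): ∅.
States satisfying AF AG (¬airborne → low_batt): ∅.
There is a path from s0 along which AG (¬airborne → low_batt) never holds.
s0 ∉ Sat(AF AG (¬airborne → low_batt)).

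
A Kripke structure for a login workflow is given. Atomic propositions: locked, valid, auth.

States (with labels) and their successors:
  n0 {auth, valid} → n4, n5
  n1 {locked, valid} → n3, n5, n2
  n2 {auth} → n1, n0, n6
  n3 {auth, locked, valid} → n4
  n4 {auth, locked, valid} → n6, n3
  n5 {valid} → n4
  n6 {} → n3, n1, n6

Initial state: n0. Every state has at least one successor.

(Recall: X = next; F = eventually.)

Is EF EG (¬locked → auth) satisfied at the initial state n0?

Yes

States satisfying EG (¬locked → auth): {n0, n1, n2, n3, n4}.
States satisfying EF EG (¬locked → auth): {n0, n1, n2, n3, n4, n5, n6}.
Some path from n0 reaches a state where EG (¬locked → auth) holds.
n0 ∈ Sat(EF EG (¬locked → auth)).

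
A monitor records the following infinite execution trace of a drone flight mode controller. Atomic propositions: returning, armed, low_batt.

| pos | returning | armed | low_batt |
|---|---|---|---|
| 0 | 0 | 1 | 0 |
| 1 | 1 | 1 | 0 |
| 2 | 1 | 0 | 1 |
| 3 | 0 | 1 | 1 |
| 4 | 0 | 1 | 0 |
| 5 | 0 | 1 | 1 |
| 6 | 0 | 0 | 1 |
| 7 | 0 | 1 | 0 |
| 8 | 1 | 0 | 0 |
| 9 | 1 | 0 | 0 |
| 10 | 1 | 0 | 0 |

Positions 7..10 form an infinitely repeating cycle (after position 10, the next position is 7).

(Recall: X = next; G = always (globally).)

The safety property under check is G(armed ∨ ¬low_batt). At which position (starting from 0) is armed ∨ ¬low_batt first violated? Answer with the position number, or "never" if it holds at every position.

Check armed ∨ ¬low_batt at each position in order: 0 ✓, 1 ✓.
At position 2 the labels are {low_batt, returning}, so armed ∨ ¬low_batt is false there. This is the first violation.

2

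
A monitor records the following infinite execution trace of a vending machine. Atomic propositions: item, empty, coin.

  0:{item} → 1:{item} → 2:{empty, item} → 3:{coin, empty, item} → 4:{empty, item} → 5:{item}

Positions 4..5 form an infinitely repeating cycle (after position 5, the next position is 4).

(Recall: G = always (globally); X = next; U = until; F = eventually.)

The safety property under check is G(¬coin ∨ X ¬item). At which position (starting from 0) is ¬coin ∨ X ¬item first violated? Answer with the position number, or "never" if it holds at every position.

Check ¬coin ∨ X ¬item at each position in order: 0 ✓, 1 ✓, 2 ✓.
At position 3 the labels are {coin, empty, item} and the next position 4 has {empty, item}, so ¬coin ∨ X ¬item is false there. This is the first violation.

3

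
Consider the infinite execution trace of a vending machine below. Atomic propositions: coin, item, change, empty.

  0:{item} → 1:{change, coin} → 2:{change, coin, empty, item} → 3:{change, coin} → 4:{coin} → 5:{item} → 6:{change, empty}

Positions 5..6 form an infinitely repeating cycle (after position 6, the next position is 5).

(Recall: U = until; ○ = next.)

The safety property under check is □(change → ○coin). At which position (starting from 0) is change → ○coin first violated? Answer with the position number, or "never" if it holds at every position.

Check change → ○coin at each position in order: 0 ✓, 1 ✓, 2 ✓, 3 ✓, 4 ✓, 5 ✓.
At position 6 the labels are {change, empty} and the next position 5 has {item}, so change → ○coin is false there. This is the first violation.

6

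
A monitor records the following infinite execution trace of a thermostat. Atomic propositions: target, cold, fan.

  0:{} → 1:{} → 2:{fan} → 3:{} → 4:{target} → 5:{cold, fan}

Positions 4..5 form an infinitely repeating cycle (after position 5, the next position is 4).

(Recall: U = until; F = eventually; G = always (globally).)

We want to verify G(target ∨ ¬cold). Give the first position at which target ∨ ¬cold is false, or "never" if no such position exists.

Check target ∨ ¬cold at each position in order: 0 ✓, 1 ✓, 2 ✓, 3 ✓, 4 ✓.
At position 5 the labels are {cold, fan}, so target ∨ ¬cold is false there. This is the first violation.

5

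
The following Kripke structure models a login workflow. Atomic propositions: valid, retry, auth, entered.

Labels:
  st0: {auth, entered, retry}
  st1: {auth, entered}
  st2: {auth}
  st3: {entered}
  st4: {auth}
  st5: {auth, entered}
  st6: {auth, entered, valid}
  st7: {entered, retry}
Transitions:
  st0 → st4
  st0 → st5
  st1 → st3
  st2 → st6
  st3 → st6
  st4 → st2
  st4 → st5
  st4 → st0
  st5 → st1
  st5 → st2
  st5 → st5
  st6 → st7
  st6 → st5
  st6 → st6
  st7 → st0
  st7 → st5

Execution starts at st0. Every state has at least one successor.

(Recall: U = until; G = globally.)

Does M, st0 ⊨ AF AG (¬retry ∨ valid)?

Violated

States satisfying AG (¬retry ∨ valid): ∅.
States satisfying AF AG (¬retry ∨ valid): ∅.
There is a path from st0 along which AG (¬retry ∨ valid) never holds.
st0 ∉ Sat(AF AG (¬retry ∨ valid)).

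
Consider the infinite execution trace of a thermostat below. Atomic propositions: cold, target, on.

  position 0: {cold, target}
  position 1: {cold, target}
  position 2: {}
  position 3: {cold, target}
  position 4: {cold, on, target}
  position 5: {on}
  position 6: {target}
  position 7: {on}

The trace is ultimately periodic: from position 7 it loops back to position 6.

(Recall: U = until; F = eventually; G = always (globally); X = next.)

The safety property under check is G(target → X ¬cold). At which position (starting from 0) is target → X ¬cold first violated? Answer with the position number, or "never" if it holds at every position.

At position 0 the labels are {cold, target} and the next position 1 has {cold, target}, so target → X ¬cold is false there. This is the first violation.

0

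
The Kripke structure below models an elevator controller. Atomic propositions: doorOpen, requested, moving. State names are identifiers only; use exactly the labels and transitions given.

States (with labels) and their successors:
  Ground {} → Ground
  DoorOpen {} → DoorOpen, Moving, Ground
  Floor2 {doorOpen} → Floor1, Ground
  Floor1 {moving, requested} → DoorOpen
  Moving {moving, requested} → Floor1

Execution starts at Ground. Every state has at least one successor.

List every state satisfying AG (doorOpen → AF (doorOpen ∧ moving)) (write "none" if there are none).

States satisfying doorOpen → AF (doorOpen ∧ moving): {Ground, DoorOpen, Floor1, Moving}.
States satisfying AG (doorOpen → AF (doorOpen ∧ moving)): {Ground, DoorOpen, Floor1, Moving}.

{Ground, DoorOpen, Floor1, Moving}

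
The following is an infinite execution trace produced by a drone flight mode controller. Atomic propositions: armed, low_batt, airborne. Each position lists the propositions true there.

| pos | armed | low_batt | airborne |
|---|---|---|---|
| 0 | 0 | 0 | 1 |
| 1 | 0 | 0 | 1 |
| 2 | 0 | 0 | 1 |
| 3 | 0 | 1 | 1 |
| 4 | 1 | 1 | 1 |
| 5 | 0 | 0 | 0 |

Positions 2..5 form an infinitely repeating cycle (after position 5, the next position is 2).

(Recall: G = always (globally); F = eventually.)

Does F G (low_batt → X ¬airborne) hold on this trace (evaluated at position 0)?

Does not hold

G (low_batt → X ¬airborne) is false at every position 0..5, so it never becomes true and F G (low_batt → X ¬airborne) fails.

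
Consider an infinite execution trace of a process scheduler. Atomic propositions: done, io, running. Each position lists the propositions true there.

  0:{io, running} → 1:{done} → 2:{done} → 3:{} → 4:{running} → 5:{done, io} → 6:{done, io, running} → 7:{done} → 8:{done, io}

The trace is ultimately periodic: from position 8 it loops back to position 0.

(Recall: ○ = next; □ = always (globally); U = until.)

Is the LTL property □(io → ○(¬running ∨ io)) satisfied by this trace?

io → ○(¬running ∨ io) holds at every position 0..8, and those are all positions ever visited, so □(io → ○(¬running ∨ io)) holds.
Positions where io holds: 0, 5, 6, 8.
Check ○(¬running ∨ io) at each: 0→ok, 5→ok, 6→ok, 8→ok.

Yes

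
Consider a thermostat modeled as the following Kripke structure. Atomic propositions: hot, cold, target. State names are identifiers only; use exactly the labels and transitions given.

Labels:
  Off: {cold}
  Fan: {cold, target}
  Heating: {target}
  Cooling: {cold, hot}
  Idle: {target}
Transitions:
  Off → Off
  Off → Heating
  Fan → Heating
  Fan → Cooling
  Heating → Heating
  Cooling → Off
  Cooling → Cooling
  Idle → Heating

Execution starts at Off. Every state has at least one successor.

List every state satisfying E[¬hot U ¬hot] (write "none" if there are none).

{Off, Fan, Heating, Idle}

States satisfying ¬hot: {Off, Fan, Heating, Idle}.
States satisfying E[¬hot U ¬hot]: {Off, Fan, Heating, Idle}.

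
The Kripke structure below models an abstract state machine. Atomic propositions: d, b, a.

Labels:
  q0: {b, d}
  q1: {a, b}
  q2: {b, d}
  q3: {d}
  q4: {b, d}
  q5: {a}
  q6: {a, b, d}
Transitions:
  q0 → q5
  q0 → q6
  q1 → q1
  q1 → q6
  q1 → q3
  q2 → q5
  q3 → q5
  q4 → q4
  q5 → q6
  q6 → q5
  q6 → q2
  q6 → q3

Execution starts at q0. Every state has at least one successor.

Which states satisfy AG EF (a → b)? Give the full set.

{q0, q1, q2, q3, q4, q5, q6}

States satisfying EF (a → b): {q0, q1, q2, q3, q4, q5, q6}.
States satisfying AG EF (a → b): {q0, q1, q2, q3, q4, q5, q6}.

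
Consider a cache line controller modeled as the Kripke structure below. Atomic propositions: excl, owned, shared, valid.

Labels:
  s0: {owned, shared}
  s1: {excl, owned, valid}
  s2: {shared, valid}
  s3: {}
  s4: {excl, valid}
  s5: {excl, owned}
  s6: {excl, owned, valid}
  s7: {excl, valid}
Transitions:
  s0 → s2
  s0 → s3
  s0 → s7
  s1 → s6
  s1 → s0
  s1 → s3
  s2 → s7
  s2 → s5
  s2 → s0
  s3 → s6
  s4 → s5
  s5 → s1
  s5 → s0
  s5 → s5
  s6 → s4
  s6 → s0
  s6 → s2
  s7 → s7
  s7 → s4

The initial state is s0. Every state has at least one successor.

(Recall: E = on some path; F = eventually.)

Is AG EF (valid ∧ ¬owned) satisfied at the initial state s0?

Holds

States satisfying EF (valid ∧ ¬owned): {s0, s1, s2, s3, s4, s5, s6, s7}.
States satisfying AG EF (valid ∧ ¬owned): {s0, s1, s2, s3, s4, s5, s6, s7}.
Every state reachable from s0 satisfies EF (valid ∧ ¬owned).
s0 ∈ Sat(AG EF (valid ∧ ¬owned)).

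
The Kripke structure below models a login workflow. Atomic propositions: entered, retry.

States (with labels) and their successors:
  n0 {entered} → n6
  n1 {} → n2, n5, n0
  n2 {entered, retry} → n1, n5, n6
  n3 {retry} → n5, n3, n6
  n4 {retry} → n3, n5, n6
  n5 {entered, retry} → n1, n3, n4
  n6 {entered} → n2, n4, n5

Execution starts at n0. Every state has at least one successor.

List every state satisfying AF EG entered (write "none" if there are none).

{n0, n2, n6}

States satisfying EG entered: {n0, n2, n6}.
States satisfying AF EG entered: {n0, n2, n6}.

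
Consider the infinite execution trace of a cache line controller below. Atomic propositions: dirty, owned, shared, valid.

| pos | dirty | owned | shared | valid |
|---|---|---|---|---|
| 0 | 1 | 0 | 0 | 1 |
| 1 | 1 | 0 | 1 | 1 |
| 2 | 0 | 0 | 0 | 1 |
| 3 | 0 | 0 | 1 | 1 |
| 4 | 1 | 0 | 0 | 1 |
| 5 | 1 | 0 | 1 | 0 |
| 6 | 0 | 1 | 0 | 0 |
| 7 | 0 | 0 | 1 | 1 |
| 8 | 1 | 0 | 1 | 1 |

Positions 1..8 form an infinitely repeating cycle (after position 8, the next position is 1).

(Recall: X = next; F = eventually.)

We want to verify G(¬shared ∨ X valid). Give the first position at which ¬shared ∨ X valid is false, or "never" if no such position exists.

5

Check ¬shared ∨ X valid at each position in order: 0 ✓, 1 ✓, 2 ✓, 3 ✓, 4 ✓.
At position 5 the labels are {dirty, shared} and the next position 6 has {owned}, so ¬shared ∨ X valid is false there. This is the first violation.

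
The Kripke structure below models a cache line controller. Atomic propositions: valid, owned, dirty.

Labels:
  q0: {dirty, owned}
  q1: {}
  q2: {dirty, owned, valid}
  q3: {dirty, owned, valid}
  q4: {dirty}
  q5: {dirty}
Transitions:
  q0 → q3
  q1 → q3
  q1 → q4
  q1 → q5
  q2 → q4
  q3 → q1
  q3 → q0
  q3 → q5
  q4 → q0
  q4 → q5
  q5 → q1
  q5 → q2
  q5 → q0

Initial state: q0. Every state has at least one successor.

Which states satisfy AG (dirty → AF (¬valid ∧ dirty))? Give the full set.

States satisfying dirty → AF (¬valid ∧ dirty): {q0, q1, q2, q4, q5}.
States satisfying AG (dirty → AF (¬valid ∧ dirty)): ∅.

none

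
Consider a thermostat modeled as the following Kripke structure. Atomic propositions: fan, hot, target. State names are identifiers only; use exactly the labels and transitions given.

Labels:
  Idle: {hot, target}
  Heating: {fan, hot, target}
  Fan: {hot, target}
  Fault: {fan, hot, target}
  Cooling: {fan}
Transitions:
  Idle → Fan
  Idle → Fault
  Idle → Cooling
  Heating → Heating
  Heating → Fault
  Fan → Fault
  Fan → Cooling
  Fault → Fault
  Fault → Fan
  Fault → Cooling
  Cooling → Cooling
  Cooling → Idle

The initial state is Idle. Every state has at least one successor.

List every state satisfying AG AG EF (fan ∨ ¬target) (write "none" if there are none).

{Idle, Heating, Fan, Fault, Cooling}

States satisfying AG EF (fan ∨ ¬target): {Idle, Heating, Fan, Fault, Cooling}.
States satisfying AG AG EF (fan ∨ ¬target): {Idle, Heating, Fan, Fault, Cooling}.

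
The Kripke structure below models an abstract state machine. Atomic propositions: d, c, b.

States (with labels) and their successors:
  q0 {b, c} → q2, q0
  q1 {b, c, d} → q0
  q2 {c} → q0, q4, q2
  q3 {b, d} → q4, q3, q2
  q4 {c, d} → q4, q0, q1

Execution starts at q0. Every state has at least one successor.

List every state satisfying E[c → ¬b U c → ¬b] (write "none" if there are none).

States satisfying c → ¬b: {q2, q3, q4}.
States satisfying E[c → ¬b U c → ¬b]: {q2, q3, q4}.

{q2, q3, q4}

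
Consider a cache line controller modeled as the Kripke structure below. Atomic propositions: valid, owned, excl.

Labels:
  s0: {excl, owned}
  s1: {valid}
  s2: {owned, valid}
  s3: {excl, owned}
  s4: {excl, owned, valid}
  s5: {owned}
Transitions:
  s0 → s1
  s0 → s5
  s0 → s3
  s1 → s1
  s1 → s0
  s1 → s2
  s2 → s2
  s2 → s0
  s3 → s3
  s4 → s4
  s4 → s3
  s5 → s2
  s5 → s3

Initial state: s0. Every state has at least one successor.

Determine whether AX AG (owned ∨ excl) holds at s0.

States satisfying AG (owned ∨ excl): {s3, s4}.
States satisfying AX AG (owned ∨ excl): {s3, s4}.
s0 ∉ Sat(AX AG (owned ∨ excl)).

Does not hold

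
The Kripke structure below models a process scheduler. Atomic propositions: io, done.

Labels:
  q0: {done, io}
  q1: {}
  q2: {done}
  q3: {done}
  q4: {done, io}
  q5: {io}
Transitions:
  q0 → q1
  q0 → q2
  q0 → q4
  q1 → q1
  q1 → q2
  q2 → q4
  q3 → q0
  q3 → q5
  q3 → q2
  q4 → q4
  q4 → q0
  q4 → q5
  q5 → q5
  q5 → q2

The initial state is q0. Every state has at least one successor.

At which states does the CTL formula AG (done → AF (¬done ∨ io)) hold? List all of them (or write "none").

States satisfying done → AF (¬done ∨ io): {q0, q1, q2, q3, q4, q5}.
States satisfying AG (done → AF (¬done ∨ io)): {q0, q1, q2, q3, q4, q5}.

{q0, q1, q2, q3, q4, q5}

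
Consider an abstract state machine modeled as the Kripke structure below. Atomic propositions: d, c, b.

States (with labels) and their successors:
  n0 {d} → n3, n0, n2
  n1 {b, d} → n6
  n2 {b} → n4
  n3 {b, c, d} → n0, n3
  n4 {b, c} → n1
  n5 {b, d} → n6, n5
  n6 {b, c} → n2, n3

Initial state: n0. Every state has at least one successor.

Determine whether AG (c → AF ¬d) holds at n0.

States satisfying c → AF ¬d: {n0, n1, n2, n4, n5, n6}.
States satisfying AG (c → AF ¬d): ∅.
n3 is reachable from n0 and violates c → AF ¬d, so AG fails at n0.
n0 ∉ Sat(AG (c → AF ¬d)).

Does not hold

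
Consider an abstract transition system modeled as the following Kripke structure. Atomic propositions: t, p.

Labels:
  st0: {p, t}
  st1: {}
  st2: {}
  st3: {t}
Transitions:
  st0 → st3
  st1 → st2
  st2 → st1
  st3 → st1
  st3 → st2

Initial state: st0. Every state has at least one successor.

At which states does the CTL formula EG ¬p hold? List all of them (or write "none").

{st1, st2, st3}

States satisfying ¬p: {st1, st2, st3}.
States satisfying EG ¬p: {st1, st2, st3}.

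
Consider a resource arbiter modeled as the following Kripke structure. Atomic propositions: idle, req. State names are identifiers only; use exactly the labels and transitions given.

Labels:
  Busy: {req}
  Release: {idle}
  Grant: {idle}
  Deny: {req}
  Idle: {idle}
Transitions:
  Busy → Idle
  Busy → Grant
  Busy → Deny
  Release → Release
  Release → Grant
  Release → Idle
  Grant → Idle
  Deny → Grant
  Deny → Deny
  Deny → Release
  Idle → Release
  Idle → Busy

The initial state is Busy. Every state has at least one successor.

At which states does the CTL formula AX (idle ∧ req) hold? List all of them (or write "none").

none

States satisfying idle ∧ req: ∅.
States satisfying AX (idle ∧ req): ∅.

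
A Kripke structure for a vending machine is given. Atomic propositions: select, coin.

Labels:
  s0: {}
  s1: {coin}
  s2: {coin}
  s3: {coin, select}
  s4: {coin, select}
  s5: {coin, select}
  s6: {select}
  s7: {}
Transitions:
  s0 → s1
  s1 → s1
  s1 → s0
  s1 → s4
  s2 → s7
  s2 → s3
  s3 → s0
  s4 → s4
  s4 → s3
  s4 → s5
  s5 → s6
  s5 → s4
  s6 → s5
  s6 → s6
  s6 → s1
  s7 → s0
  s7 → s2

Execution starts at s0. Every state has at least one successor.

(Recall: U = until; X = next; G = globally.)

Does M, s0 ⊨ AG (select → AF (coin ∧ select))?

States satisfying select → AF (coin ∧ select): {s0, s1, s2, s3, s4, s5, s7}.
States satisfying AG (select → AF (coin ∧ select)): ∅.
s6 is reachable from s0 and violates select → AF (coin ∧ select), so AG fails at s0.
s0 ∉ Sat(AG (select → AF (coin ∧ select))).

Violated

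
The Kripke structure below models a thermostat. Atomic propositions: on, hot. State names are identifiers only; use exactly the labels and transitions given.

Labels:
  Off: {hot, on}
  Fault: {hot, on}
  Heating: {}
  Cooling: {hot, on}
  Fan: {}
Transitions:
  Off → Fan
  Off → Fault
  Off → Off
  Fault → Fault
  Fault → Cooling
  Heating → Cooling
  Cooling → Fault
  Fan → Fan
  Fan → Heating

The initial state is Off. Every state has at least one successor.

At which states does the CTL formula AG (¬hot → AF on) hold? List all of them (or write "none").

States satisfying ¬hot → AF on: {Off, Fault, Heating, Cooling}.
States satisfying AG (¬hot → AF on): {Fault, Heating, Cooling}.

{Fault, Heating, Cooling}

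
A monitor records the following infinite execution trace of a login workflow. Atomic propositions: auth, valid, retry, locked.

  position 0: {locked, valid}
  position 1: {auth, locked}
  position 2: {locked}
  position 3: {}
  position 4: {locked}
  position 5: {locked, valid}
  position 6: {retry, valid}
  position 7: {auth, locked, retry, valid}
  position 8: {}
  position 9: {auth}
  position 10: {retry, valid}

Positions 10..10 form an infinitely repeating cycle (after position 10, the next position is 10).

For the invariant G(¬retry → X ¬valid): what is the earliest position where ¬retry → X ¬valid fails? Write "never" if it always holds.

4

Check ¬retry → X ¬valid at each position in order: 0 ✓, 1 ✓, 2 ✓, 3 ✓.
At position 4 the labels are {locked} and the next position 5 has {locked, valid}, so ¬retry → X ¬valid is false there. This is the first violation.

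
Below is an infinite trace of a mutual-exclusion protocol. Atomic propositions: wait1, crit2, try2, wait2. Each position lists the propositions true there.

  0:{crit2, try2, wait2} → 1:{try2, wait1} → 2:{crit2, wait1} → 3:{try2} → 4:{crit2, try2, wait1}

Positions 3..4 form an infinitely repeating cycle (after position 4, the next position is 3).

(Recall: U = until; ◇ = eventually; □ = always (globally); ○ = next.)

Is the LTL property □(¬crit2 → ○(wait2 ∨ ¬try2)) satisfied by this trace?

Does not hold

¬crit2 → ○(wait2 ∨ ¬try2) must hold at every position from 0 onward. It fails at position 3, so □(¬crit2 → ○(wait2 ∨ ¬try2)) is false.
Positions where ¬crit2 holds: 1, 3.
Check ○(wait2 ∨ ¬try2) at each: 1→ok, 3→fails.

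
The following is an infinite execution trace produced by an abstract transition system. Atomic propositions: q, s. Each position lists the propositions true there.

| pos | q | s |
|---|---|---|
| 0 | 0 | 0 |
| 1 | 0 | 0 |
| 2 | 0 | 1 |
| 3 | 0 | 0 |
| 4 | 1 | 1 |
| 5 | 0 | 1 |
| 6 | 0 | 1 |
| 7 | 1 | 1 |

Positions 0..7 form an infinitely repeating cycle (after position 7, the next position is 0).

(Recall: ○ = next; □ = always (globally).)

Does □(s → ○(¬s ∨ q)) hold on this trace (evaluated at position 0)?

s → ○(¬s ∨ q) must hold at every position from 0 onward. It fails at position 4, so □(s → ○(¬s ∨ q)) is false.
Positions where s holds: 2, 4, 5, 6, 7.
Check ○(¬s ∨ q) at each: 2→ok, 4→fails, 5→fails, 6→ok, 7→ok.

Does not hold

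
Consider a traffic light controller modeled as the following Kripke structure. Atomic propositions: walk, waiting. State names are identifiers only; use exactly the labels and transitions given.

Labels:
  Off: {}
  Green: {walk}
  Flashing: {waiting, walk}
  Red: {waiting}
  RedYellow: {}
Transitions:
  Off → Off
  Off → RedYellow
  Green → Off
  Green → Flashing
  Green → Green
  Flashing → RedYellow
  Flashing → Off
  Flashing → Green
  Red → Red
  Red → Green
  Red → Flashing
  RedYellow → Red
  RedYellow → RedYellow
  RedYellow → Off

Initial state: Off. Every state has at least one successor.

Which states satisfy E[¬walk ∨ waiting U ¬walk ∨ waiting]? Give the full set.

States satisfying ¬walk ∨ waiting: {Off, Flashing, Red, RedYellow}.
States satisfying E[¬walk ∨ waiting U ¬walk ∨ waiting]: {Off, Flashing, Red, RedYellow}.

{Off, Flashing, Red, RedYellow}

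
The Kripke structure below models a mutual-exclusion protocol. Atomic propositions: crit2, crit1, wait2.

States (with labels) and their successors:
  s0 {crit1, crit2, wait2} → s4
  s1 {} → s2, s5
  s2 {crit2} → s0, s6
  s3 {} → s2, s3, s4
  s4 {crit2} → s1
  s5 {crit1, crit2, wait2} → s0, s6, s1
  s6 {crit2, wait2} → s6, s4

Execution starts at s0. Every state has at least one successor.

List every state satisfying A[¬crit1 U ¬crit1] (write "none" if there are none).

{s1, s2, s3, s4, s6}

States satisfying ¬crit1: {s1, s2, s3, s4, s6}.
States satisfying A[¬crit1 U ¬crit1]: {s1, s2, s3, s4, s6}.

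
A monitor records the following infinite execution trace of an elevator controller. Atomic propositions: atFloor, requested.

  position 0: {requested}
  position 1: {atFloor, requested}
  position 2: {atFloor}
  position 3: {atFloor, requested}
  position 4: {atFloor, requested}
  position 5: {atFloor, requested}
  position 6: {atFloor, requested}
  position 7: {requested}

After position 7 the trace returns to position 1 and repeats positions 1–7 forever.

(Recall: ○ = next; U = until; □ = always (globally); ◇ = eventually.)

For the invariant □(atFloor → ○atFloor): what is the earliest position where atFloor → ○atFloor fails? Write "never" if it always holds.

Check atFloor → ○atFloor at each position in order: 0 ✓, 1 ✓, 2 ✓, 3 ✓, 4 ✓, 5 ✓.
At position 6 the labels are {atFloor, requested} and the next position 7 has {requested}, so atFloor → ○atFloor is false there. This is the first violation.

6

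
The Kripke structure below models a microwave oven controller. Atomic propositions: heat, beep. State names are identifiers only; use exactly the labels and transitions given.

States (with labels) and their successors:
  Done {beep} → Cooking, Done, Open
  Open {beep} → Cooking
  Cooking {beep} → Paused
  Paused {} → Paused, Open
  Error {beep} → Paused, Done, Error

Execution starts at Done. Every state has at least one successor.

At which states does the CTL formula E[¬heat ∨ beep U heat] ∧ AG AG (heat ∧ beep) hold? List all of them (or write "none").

none

States satisfying ¬heat ∨ beep: {Done, Open, Cooking, Paused, Error}.
States satisfying heat: ∅.
States satisfying E[¬heat ∨ beep U heat]: ∅.
States satisfying AG (heat ∧ beep): ∅.
States satisfying AG AG (heat ∧ beep): ∅.
States satisfying E[¬heat ∨ beep U heat] ∧ AG AG (heat ∧ beep): ∅.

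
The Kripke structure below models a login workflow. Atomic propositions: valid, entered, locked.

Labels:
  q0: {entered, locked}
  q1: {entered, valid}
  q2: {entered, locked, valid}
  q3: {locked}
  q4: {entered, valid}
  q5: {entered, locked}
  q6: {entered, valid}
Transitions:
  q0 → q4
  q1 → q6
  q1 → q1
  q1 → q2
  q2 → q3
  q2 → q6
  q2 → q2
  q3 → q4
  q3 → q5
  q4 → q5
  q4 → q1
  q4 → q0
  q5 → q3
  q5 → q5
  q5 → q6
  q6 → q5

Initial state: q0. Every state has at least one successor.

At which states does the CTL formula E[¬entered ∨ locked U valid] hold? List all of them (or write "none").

States satisfying ¬entered ∨ locked: {q0, q2, q3, q5}.
States satisfying valid: {q1, q2, q4, q6}.
States satisfying E[¬entered ∨ locked U valid]: {q0, q1, q2, q3, q4, q5, q6}.

{q0, q1, q2, q3, q4, q5, q6}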